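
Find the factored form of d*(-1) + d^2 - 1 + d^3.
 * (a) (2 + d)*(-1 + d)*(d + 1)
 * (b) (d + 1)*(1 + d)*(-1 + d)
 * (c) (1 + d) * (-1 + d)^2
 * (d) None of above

We need to factor d*(-1) + d^2 - 1 + d^3.
The factored form is (d + 1)*(1 + d)*(-1 + d).
b) (d + 1)*(1 + d)*(-1 + d)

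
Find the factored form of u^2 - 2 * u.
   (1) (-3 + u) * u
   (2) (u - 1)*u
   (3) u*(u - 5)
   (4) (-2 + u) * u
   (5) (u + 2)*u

We need to factor u^2 - 2 * u.
The factored form is (-2 + u) * u.
4) (-2 + u) * u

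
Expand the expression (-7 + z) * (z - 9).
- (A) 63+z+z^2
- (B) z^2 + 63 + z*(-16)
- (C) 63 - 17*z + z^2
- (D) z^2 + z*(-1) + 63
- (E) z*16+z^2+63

Expanding (-7 + z) * (z - 9):
= z^2 + 63 + z*(-16)
B) z^2 + 63 + z*(-16)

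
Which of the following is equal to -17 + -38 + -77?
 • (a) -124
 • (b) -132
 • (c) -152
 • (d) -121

First: -17 + -38 = -55
Then: -55 + -77 = -132
b) -132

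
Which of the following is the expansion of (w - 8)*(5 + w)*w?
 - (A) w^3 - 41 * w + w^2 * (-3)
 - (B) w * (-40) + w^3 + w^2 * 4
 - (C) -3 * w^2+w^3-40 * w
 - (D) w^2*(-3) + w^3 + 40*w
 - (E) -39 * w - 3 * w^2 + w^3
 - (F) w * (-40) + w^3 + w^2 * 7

Expanding (w - 8)*(5 + w)*w:
= -3 * w^2+w^3-40 * w
C) -3 * w^2+w^3-40 * w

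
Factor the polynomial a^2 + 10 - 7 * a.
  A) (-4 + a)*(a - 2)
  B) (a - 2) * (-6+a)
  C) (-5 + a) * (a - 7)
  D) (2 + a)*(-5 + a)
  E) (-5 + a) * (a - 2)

We need to factor a^2 + 10 - 7 * a.
The factored form is (-5 + a) * (a - 2).
E) (-5 + a) * (a - 2)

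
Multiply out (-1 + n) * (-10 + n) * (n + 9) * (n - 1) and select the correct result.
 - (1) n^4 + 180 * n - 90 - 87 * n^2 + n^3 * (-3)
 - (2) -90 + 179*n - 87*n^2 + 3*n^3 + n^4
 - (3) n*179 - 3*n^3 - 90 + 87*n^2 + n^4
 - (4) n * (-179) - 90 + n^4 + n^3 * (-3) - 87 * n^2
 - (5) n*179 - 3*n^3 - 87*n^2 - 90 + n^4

Expanding (-1 + n) * (-10 + n) * (n + 9) * (n - 1):
= n*179 - 3*n^3 - 87*n^2 - 90 + n^4
5) n*179 - 3*n^3 - 87*n^2 - 90 + n^4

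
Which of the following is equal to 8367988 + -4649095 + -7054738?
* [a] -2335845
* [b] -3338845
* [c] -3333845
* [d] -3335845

First: 8367988 + -4649095 = 3718893
Then: 3718893 + -7054738 = -3335845
d) -3335845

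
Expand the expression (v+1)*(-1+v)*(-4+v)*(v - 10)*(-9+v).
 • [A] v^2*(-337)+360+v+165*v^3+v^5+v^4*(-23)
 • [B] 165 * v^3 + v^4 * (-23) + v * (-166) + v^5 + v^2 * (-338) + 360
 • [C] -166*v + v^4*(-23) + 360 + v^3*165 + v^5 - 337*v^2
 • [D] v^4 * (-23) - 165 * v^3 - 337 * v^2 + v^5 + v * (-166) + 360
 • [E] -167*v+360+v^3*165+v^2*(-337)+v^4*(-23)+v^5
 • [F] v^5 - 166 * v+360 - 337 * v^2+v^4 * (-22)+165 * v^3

Expanding (v+1)*(-1+v)*(-4+v)*(v - 10)*(-9+v):
= -166*v + v^4*(-23) + 360 + v^3*165 + v^5 - 337*v^2
C) -166*v + v^4*(-23) + 360 + v^3*165 + v^5 - 337*v^2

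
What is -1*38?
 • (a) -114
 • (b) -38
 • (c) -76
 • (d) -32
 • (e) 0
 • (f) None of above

-1 * 38 = -38
b) -38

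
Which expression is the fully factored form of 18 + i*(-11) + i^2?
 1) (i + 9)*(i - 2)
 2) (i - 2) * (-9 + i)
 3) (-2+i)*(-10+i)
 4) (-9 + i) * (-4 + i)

We need to factor 18 + i*(-11) + i^2.
The factored form is (i - 2) * (-9 + i).
2) (i - 2) * (-9 + i)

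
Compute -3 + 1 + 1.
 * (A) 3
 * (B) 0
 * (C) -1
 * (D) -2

First: -3 + 1 = -2
Then: -2 + 1 = -1
C) -1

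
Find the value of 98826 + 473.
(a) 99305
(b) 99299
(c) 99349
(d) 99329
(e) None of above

98826 + 473 = 99299
b) 99299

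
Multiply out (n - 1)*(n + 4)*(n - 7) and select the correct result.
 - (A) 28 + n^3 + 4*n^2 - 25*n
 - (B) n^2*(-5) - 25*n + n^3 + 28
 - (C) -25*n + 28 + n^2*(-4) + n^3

Expanding (n - 1)*(n + 4)*(n - 7):
= -25*n + 28 + n^2*(-4) + n^3
C) -25*n + 28 + n^2*(-4) + n^3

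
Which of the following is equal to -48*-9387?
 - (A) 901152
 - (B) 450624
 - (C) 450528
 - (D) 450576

-48 * -9387 = 450576
D) 450576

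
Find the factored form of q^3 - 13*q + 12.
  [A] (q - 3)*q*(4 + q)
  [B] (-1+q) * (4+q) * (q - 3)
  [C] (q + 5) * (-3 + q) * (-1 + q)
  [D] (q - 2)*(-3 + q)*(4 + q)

We need to factor q^3 - 13*q + 12.
The factored form is (-1+q) * (4+q) * (q - 3).
B) (-1+q) * (4+q) * (q - 3)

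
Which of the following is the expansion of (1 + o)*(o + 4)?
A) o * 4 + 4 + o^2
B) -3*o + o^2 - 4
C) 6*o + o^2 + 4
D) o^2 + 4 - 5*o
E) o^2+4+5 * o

Expanding (1 + o)*(o + 4):
= o^2+4+5 * o
E) o^2+4+5 * o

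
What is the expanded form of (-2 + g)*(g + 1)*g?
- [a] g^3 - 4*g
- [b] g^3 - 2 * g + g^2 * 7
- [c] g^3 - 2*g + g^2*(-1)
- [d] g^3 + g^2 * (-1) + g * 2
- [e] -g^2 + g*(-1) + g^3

Expanding (-2 + g)*(g + 1)*g:
= g^3 - 2*g + g^2*(-1)
c) g^3 - 2*g + g^2*(-1)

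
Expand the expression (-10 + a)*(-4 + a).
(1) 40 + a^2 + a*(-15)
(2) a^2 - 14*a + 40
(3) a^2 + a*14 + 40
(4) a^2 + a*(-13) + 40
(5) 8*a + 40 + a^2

Expanding (-10 + a)*(-4 + a):
= a^2 - 14*a + 40
2) a^2 - 14*a + 40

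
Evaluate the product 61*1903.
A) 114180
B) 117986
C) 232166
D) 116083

61 * 1903 = 116083
D) 116083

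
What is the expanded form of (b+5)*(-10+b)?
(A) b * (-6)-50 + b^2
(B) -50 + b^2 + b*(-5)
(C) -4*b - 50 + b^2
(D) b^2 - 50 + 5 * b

Expanding (b+5)*(-10+b):
= -50 + b^2 + b*(-5)
B) -50 + b^2 + b*(-5)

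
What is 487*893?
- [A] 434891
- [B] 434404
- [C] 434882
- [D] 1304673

487 * 893 = 434891
A) 434891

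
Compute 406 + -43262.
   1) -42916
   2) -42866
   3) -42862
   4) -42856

406 + -43262 = -42856
4) -42856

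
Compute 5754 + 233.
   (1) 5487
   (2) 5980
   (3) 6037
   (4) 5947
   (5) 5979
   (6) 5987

5754 + 233 = 5987
6) 5987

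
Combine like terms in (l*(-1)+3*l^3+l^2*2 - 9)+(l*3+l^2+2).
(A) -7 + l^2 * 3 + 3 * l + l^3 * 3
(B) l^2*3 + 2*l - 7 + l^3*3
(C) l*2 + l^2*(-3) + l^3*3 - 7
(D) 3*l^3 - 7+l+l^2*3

Adding the polynomials and combining like terms:
(l*(-1) + 3*l^3 + l^2*2 - 9) + (l*3 + l^2 + 2)
= l^2*3 + 2*l - 7 + l^3*3
B) l^2*3 + 2*l - 7 + l^3*3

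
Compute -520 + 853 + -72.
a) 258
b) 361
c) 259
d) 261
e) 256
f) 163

First: -520 + 853 = 333
Then: 333 + -72 = 261
d) 261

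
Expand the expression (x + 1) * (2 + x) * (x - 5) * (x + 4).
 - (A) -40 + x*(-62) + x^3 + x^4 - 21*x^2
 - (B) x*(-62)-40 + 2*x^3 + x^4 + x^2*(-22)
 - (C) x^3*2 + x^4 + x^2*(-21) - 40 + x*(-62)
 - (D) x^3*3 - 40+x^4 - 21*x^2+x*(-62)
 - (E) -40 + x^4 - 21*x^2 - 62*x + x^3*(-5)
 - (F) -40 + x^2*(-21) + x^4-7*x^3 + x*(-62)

Expanding (x + 1) * (2 + x) * (x - 5) * (x + 4):
= x^3*2 + x^4 + x^2*(-21) - 40 + x*(-62)
C) x^3*2 + x^4 + x^2*(-21) - 40 + x*(-62)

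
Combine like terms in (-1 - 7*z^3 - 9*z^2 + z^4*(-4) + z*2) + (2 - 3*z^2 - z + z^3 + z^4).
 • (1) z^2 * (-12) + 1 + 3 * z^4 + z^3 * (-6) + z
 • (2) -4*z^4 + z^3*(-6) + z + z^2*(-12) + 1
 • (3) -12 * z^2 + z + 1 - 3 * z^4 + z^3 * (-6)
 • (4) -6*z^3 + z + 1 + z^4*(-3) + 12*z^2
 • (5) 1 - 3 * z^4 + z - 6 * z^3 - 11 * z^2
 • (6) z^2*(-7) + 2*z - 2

Adding the polynomials and combining like terms:
(-1 - 7*z^3 - 9*z^2 + z^4*(-4) + z*2) + (2 - 3*z^2 - z + z^3 + z^4)
= -12 * z^2 + z + 1 - 3 * z^4 + z^3 * (-6)
3) -12 * z^2 + z + 1 - 3 * z^4 + z^3 * (-6)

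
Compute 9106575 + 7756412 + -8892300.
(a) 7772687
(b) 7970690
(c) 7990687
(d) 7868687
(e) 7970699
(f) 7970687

First: 9106575 + 7756412 = 16862987
Then: 16862987 + -8892300 = 7970687
f) 7970687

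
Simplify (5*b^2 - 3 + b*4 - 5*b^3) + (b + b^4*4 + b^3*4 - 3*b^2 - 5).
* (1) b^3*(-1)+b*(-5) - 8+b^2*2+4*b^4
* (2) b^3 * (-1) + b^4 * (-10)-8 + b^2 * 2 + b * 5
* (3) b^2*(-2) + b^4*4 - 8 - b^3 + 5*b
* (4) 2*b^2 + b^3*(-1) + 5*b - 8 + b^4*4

Adding the polynomials and combining like terms:
(5*b^2 - 3 + b*4 - 5*b^3) + (b + b^4*4 + b^3*4 - 3*b^2 - 5)
= 2*b^2 + b^3*(-1) + 5*b - 8 + b^4*4
4) 2*b^2 + b^3*(-1) + 5*b - 8 + b^4*4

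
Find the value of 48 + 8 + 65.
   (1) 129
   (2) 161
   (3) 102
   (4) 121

First: 48 + 8 = 56
Then: 56 + 65 = 121
4) 121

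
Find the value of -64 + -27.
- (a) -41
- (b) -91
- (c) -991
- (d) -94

-64 + -27 = -91
b) -91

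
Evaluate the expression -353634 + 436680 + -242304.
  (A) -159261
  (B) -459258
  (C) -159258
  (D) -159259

First: -353634 + 436680 = 83046
Then: 83046 + -242304 = -159258
C) -159258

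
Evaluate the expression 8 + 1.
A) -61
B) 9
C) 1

8 + 1 = 9
B) 9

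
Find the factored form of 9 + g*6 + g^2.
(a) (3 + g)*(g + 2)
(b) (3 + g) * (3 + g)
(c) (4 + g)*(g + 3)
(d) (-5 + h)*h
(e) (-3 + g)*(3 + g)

We need to factor 9 + g*6 + g^2.
The factored form is (3 + g) * (3 + g).
b) (3 + g) * (3 + g)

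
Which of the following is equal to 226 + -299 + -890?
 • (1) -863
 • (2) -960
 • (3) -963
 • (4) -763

First: 226 + -299 = -73
Then: -73 + -890 = -963
3) -963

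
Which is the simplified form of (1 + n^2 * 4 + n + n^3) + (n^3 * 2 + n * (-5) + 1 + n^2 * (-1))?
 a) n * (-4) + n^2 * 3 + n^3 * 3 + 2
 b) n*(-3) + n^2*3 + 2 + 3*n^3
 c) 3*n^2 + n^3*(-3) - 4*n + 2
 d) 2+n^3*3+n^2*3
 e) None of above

Adding the polynomials and combining like terms:
(1 + n^2*4 + n + n^3) + (n^3*2 + n*(-5) + 1 + n^2*(-1))
= n * (-4) + n^2 * 3 + n^3 * 3 + 2
a) n * (-4) + n^2 * 3 + n^3 * 3 + 2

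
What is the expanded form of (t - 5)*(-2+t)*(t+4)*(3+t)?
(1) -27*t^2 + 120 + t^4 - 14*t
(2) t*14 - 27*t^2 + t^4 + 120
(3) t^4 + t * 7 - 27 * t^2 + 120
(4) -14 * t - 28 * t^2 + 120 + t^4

Expanding (t - 5)*(-2+t)*(t+4)*(3+t):
= -27*t^2 + 120 + t^4 - 14*t
1) -27*t^2 + 120 + t^4 - 14*t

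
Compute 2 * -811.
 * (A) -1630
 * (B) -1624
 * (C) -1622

2 * -811 = -1622
C) -1622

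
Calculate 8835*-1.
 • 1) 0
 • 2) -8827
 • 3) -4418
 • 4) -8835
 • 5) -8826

8835 * -1 = -8835
4) -8835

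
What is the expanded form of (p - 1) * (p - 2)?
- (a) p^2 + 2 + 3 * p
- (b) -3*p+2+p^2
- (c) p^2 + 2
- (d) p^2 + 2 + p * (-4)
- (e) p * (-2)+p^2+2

Expanding (p - 1) * (p - 2):
= -3*p+2+p^2
b) -3*p+2+p^2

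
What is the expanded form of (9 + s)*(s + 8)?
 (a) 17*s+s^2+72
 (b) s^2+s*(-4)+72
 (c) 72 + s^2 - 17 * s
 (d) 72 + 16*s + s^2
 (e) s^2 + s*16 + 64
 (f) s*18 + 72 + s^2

Expanding (9 + s)*(s + 8):
= 17*s+s^2+72
a) 17*s+s^2+72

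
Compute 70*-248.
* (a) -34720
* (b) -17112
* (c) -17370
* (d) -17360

70 * -248 = -17360
d) -17360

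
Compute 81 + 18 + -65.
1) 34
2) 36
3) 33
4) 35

First: 81 + 18 = 99
Then: 99 + -65 = 34
1) 34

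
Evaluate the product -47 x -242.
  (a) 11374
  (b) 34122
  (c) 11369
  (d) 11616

-47 * -242 = 11374
a) 11374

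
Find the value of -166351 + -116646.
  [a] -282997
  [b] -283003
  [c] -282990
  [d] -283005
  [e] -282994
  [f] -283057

-166351 + -116646 = -282997
a) -282997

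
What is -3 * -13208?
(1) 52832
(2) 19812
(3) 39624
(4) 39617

-3 * -13208 = 39624
3) 39624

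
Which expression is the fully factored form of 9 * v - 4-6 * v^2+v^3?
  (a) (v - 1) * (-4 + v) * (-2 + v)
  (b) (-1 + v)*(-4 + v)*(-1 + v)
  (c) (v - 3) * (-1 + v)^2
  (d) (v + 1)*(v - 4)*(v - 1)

We need to factor 9 * v - 4-6 * v^2+v^3.
The factored form is (-1 + v)*(-4 + v)*(-1 + v).
b) (-1 + v)*(-4 + v)*(-1 + v)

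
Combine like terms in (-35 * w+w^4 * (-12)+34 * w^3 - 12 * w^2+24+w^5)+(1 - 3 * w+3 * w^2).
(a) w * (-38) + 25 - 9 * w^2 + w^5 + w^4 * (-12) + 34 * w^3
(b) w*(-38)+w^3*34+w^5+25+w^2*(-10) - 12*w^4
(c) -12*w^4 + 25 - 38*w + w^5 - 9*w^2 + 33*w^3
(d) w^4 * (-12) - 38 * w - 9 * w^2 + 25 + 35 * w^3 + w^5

Adding the polynomials and combining like terms:
(-35*w + w^4*(-12) + 34*w^3 - 12*w^2 + 24 + w^5) + (1 - 3*w + 3*w^2)
= w * (-38) + 25 - 9 * w^2 + w^5 + w^4 * (-12) + 34 * w^3
a) w * (-38) + 25 - 9 * w^2 + w^5 + w^4 * (-12) + 34 * w^3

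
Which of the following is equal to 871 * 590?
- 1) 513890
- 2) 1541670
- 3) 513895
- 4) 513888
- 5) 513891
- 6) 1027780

871 * 590 = 513890
1) 513890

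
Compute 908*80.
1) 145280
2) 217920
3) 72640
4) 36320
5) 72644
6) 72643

908 * 80 = 72640
3) 72640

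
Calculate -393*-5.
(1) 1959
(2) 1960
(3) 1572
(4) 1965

-393 * -5 = 1965
4) 1965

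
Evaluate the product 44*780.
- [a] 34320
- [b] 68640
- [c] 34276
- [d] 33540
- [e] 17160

44 * 780 = 34320
a) 34320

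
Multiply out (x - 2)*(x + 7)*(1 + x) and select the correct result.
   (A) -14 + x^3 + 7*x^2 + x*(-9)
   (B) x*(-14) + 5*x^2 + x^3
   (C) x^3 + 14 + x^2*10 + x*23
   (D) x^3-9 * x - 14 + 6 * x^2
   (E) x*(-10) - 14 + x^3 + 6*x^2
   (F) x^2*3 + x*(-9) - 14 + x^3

Expanding (x - 2)*(x + 7)*(1 + x):
= x^3-9 * x - 14 + 6 * x^2
D) x^3-9 * x - 14 + 6 * x^2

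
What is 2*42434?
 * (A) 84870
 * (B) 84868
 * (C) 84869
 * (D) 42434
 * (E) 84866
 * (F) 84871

2 * 42434 = 84868
B) 84868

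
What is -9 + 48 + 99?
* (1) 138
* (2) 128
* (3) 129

First: -9 + 48 = 39
Then: 39 + 99 = 138
1) 138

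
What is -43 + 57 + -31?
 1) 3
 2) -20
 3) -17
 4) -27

First: -43 + 57 = 14
Then: 14 + -31 = -17
3) -17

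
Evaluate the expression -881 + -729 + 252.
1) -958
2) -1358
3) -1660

First: -881 + -729 = -1610
Then: -1610 + 252 = -1358
2) -1358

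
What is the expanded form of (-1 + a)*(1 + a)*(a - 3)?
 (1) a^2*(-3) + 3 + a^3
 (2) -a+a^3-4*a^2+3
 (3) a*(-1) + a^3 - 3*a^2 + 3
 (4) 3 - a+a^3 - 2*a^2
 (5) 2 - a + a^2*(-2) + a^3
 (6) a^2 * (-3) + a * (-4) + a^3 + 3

Expanding (-1 + a)*(1 + a)*(a - 3):
= a*(-1) + a^3 - 3*a^2 + 3
3) a*(-1) + a^3 - 3*a^2 + 3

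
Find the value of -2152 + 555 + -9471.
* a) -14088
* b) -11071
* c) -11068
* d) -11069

First: -2152 + 555 = -1597
Then: -1597 + -9471 = -11068
c) -11068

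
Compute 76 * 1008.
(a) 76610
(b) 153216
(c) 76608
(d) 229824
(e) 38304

76 * 1008 = 76608
c) 76608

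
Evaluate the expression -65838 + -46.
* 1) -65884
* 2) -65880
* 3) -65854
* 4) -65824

-65838 + -46 = -65884
1) -65884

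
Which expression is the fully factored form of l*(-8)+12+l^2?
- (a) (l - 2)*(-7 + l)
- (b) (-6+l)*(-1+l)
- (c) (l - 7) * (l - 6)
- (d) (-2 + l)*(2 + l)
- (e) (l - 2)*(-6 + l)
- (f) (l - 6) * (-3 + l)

We need to factor l*(-8)+12+l^2.
The factored form is (l - 2)*(-6 + l).
e) (l - 2)*(-6 + l)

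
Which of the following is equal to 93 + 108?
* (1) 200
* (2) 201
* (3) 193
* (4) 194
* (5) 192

93 + 108 = 201
2) 201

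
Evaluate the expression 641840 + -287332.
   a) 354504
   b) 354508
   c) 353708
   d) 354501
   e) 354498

641840 + -287332 = 354508
b) 354508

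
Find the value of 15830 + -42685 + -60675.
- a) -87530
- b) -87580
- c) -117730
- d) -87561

First: 15830 + -42685 = -26855
Then: -26855 + -60675 = -87530
a) -87530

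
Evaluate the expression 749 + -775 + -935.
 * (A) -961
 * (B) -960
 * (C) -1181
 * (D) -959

First: 749 + -775 = -26
Then: -26 + -935 = -961
A) -961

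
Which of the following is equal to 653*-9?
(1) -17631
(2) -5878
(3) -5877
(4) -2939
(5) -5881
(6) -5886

653 * -9 = -5877
3) -5877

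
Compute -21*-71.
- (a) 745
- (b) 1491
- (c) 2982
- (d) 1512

-21 * -71 = 1491
b) 1491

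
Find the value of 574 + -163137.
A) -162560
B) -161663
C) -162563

574 + -163137 = -162563
C) -162563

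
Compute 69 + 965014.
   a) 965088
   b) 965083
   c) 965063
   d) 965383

69 + 965014 = 965083
b) 965083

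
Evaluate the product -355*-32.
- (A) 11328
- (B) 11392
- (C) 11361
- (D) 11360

-355 * -32 = 11360
D) 11360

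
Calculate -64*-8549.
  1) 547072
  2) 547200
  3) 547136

-64 * -8549 = 547136
3) 547136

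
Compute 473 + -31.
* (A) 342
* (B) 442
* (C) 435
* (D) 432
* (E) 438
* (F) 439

473 + -31 = 442
B) 442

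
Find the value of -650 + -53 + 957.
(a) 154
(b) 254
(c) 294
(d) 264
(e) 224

First: -650 + -53 = -703
Then: -703 + 957 = 254
b) 254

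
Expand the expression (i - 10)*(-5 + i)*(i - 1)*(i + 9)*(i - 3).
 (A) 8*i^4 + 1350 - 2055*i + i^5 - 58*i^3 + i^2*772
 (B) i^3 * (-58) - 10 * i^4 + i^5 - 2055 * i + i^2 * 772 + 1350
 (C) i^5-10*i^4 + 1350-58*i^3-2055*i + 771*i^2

Expanding (i - 10)*(-5 + i)*(i - 1)*(i + 9)*(i - 3):
= i^3 * (-58) - 10 * i^4 + i^5 - 2055 * i + i^2 * 772 + 1350
B) i^3 * (-58) - 10 * i^4 + i^5 - 2055 * i + i^2 * 772 + 1350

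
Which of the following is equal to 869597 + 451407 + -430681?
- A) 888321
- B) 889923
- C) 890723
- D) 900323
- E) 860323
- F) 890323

First: 869597 + 451407 = 1321004
Then: 1321004 + -430681 = 890323
F) 890323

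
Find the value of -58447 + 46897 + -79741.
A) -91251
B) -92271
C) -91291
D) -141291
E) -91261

First: -58447 + 46897 = -11550
Then: -11550 + -79741 = -91291
C) -91291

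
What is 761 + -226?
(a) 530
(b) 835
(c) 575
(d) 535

761 + -226 = 535
d) 535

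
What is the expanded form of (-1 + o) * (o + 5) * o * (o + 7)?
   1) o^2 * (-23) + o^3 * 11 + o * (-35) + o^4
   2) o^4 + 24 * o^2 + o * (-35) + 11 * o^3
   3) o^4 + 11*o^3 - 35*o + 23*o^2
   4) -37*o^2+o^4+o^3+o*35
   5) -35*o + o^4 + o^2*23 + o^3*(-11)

Expanding (-1 + o) * (o + 5) * o * (o + 7):
= o^4 + 11*o^3 - 35*o + 23*o^2
3) o^4 + 11*o^3 - 35*o + 23*o^2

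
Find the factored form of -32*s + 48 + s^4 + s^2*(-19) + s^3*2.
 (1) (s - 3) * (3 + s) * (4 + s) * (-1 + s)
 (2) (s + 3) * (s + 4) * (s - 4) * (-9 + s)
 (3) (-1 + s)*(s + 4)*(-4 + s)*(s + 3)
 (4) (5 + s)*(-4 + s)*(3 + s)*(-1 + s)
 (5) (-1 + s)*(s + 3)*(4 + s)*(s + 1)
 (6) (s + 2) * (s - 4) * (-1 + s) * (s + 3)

We need to factor -32*s + 48 + s^4 + s^2*(-19) + s^3*2.
The factored form is (-1 + s)*(s + 4)*(-4 + s)*(s + 3).
3) (-1 + s)*(s + 4)*(-4 + s)*(s + 3)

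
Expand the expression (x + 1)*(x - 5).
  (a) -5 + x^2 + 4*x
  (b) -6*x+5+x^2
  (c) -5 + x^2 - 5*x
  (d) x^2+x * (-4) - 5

Expanding (x + 1)*(x - 5):
= x^2+x * (-4) - 5
d) x^2+x * (-4) - 5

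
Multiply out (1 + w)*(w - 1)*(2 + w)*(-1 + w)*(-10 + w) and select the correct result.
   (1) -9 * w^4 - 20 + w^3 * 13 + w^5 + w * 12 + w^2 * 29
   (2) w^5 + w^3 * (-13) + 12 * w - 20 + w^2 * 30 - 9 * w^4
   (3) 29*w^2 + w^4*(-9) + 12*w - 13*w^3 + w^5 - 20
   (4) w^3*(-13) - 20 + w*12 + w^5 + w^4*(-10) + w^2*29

Expanding (1 + w)*(w - 1)*(2 + w)*(-1 + w)*(-10 + w):
= 29*w^2 + w^4*(-9) + 12*w - 13*w^3 + w^5 - 20
3) 29*w^2 + w^4*(-9) + 12*w - 13*w^3 + w^5 - 20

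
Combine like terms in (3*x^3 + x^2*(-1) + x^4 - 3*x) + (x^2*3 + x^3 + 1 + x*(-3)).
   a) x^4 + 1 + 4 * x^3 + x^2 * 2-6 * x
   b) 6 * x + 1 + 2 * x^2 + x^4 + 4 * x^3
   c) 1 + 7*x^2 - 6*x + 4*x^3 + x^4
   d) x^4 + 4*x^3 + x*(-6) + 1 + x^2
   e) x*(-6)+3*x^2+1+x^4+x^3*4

Adding the polynomials and combining like terms:
(3*x^3 + x^2*(-1) + x^4 - 3*x) + (x^2*3 + x^3 + 1 + x*(-3))
= x^4 + 1 + 4 * x^3 + x^2 * 2-6 * x
a) x^4 + 1 + 4 * x^3 + x^2 * 2-6 * x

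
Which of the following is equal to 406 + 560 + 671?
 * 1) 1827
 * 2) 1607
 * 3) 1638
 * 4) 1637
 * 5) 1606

First: 406 + 560 = 966
Then: 966 + 671 = 1637
4) 1637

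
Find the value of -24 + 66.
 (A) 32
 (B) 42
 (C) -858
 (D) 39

-24 + 66 = 42
B) 42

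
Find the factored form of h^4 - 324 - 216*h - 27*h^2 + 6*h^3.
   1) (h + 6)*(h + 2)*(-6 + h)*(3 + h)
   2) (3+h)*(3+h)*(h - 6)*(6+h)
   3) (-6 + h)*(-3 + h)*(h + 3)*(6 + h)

We need to factor h^4 - 324 - 216*h - 27*h^2 + 6*h^3.
The factored form is (3+h)*(3+h)*(h - 6)*(6+h).
2) (3+h)*(3+h)*(h - 6)*(6+h)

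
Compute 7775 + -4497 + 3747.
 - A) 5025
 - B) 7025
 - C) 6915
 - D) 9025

First: 7775 + -4497 = 3278
Then: 3278 + 3747 = 7025
B) 7025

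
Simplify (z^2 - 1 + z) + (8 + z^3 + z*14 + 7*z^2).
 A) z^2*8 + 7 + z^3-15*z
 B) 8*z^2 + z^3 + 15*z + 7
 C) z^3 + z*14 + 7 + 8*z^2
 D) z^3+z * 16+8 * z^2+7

Adding the polynomials and combining like terms:
(z^2 - 1 + z) + (8 + z^3 + z*14 + 7*z^2)
= 8*z^2 + z^3 + 15*z + 7
B) 8*z^2 + z^3 + 15*z + 7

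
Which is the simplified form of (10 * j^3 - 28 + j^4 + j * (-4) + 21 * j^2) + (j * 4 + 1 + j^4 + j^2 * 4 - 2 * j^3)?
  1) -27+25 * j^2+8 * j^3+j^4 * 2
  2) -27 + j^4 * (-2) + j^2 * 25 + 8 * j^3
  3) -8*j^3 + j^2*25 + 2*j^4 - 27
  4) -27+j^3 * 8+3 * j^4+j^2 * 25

Adding the polynomials and combining like terms:
(10*j^3 - 28 + j^4 + j*(-4) + 21*j^2) + (j*4 + 1 + j^4 + j^2*4 - 2*j^3)
= -27+25 * j^2+8 * j^3+j^4 * 2
1) -27+25 * j^2+8 * j^3+j^4 * 2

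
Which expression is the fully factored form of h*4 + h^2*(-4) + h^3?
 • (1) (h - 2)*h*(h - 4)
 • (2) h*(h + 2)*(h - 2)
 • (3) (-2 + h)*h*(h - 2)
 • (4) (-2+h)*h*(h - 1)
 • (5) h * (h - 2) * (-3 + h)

We need to factor h*4 + h^2*(-4) + h^3.
The factored form is (-2 + h)*h*(h - 2).
3) (-2 + h)*h*(h - 2)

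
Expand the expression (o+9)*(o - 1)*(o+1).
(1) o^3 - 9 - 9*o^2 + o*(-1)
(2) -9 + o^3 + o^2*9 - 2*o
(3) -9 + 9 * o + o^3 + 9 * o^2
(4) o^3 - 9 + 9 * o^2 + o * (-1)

Expanding (o+9)*(o - 1)*(o+1):
= o^3 - 9 + 9 * o^2 + o * (-1)
4) o^3 - 9 + 9 * o^2 + o * (-1)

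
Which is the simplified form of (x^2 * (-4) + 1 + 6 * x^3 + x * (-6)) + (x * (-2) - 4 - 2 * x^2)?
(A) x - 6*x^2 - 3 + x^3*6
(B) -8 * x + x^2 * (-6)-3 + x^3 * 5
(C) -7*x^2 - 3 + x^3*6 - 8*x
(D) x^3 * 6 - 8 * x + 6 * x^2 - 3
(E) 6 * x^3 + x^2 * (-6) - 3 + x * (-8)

Adding the polynomials and combining like terms:
(x^2*(-4) + 1 + 6*x^3 + x*(-6)) + (x*(-2) - 4 - 2*x^2)
= 6 * x^3 + x^2 * (-6) - 3 + x * (-8)
E) 6 * x^3 + x^2 * (-6) - 3 + x * (-8)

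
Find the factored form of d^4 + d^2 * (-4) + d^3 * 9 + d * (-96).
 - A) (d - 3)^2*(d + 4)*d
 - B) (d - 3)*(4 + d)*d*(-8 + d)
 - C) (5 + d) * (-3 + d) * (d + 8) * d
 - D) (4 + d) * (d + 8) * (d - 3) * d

We need to factor d^4 + d^2 * (-4) + d^3 * 9 + d * (-96).
The factored form is (4 + d) * (d + 8) * (d - 3) * d.
D) (4 + d) * (d + 8) * (d - 3) * d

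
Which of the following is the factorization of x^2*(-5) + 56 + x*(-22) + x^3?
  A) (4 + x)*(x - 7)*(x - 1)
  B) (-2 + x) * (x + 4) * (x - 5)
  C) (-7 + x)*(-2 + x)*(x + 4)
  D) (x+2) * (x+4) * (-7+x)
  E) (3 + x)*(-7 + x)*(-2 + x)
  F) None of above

We need to factor x^2*(-5) + 56 + x*(-22) + x^3.
The factored form is (-7 + x)*(-2 + x)*(x + 4).
C) (-7 + x)*(-2 + x)*(x + 4)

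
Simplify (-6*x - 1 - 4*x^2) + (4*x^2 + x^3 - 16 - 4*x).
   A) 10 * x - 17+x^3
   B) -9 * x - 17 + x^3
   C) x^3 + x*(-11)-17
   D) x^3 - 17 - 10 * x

Adding the polynomials and combining like terms:
(-6*x - 1 - 4*x^2) + (4*x^2 + x^3 - 16 - 4*x)
= x^3 - 17 - 10 * x
D) x^3 - 17 - 10 * x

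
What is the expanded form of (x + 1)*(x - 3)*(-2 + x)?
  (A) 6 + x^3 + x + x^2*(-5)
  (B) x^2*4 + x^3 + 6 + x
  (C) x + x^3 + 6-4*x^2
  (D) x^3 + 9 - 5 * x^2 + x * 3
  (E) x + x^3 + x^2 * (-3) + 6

Expanding (x + 1)*(x - 3)*(-2 + x):
= x + x^3 + 6-4*x^2
C) x + x^3 + 6-4*x^2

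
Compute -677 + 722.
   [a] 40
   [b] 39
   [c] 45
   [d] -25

-677 + 722 = 45
c) 45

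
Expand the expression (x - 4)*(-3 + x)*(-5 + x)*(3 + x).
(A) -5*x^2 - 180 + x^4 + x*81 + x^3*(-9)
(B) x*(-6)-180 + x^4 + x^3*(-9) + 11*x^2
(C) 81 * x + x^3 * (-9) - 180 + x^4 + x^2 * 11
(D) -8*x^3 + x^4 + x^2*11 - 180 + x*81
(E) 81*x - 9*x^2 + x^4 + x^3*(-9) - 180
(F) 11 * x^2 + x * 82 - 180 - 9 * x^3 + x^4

Expanding (x - 4)*(-3 + x)*(-5 + x)*(3 + x):
= 81 * x + x^3 * (-9) - 180 + x^4 + x^2 * 11
C) 81 * x + x^3 * (-9) - 180 + x^4 + x^2 * 11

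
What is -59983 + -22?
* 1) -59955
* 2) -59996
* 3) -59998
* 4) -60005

-59983 + -22 = -60005
4) -60005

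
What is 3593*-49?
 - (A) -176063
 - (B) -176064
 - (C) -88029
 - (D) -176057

3593 * -49 = -176057
D) -176057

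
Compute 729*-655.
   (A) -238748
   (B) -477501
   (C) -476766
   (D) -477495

729 * -655 = -477495
D) -477495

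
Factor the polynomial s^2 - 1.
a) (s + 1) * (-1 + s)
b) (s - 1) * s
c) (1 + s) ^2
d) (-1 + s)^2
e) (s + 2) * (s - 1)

We need to factor s^2 - 1.
The factored form is (s + 1) * (-1 + s).
a) (s + 1) * (-1 + s)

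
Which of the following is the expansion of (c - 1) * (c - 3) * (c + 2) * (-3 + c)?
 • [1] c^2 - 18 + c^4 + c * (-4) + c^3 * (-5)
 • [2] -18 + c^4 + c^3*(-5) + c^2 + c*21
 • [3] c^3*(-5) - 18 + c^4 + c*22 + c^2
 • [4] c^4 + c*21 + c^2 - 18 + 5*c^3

Expanding (c - 1) * (c - 3) * (c + 2) * (-3 + c):
= -18 + c^4 + c^3*(-5) + c^2 + c*21
2) -18 + c^4 + c^3*(-5) + c^2 + c*21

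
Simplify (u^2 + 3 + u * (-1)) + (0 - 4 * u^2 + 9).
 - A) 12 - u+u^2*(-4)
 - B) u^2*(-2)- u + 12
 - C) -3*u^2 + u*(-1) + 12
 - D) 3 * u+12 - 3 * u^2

Adding the polynomials and combining like terms:
(u^2 + 3 + u*(-1)) + (0 - 4*u^2 + 9)
= -3*u^2 + u*(-1) + 12
C) -3*u^2 + u*(-1) + 12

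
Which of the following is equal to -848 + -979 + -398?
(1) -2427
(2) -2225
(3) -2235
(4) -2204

First: -848 + -979 = -1827
Then: -1827 + -398 = -2225
2) -2225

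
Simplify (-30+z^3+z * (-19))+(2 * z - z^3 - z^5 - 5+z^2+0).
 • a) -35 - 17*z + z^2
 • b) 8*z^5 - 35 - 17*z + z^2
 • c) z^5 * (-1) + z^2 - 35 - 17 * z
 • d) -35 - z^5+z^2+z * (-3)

Adding the polynomials and combining like terms:
(-30 + z^3 + z*(-19)) + (2*z - z^3 - z^5 - 5 + z^2 + 0)
= z^5 * (-1) + z^2 - 35 - 17 * z
c) z^5 * (-1) + z^2 - 35 - 17 * z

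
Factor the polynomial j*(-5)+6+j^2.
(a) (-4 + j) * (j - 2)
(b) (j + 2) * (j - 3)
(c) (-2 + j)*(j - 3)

We need to factor j*(-5)+6+j^2.
The factored form is (-2 + j)*(j - 3).
c) (-2 + j)*(j - 3)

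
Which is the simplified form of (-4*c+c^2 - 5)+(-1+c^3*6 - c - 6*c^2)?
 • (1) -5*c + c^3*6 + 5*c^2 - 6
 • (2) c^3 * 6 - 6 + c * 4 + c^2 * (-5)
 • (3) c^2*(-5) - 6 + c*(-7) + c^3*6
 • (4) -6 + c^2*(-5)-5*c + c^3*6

Adding the polynomials and combining like terms:
(-4*c + c^2 - 5) + (-1 + c^3*6 - c - 6*c^2)
= -6 + c^2*(-5)-5*c + c^3*6
4) -6 + c^2*(-5)-5*c + c^3*6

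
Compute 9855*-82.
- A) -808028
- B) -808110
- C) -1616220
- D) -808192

9855 * -82 = -808110
B) -808110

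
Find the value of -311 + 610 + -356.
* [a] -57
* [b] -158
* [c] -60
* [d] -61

First: -311 + 610 = 299
Then: 299 + -356 = -57
a) -57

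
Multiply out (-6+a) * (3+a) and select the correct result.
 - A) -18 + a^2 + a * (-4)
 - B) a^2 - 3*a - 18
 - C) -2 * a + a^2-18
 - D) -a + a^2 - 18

Expanding (-6+a) * (3+a):
= a^2 - 3*a - 18
B) a^2 - 3*a - 18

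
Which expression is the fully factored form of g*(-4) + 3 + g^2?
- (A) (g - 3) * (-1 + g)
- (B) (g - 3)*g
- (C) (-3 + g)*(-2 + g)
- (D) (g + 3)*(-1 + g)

We need to factor g*(-4) + 3 + g^2.
The factored form is (g - 3) * (-1 + g).
A) (g - 3) * (-1 + g)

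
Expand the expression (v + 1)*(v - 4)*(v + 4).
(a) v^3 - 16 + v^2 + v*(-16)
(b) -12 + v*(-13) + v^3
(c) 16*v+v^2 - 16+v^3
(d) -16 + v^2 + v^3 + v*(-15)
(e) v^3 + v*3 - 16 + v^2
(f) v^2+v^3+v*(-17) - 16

Expanding (v + 1)*(v - 4)*(v + 4):
= v^3 - 16 + v^2 + v*(-16)
a) v^3 - 16 + v^2 + v*(-16)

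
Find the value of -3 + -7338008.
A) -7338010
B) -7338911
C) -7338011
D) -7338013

-3 + -7338008 = -7338011
C) -7338011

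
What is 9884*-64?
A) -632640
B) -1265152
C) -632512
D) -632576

9884 * -64 = -632576
D) -632576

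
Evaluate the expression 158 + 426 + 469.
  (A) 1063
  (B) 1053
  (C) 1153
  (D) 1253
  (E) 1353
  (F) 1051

First: 158 + 426 = 584
Then: 584 + 469 = 1053
B) 1053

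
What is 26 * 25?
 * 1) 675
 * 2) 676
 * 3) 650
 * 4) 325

26 * 25 = 650
3) 650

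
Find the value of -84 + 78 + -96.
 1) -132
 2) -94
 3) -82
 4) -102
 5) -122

First: -84 + 78 = -6
Then: -6 + -96 = -102
4) -102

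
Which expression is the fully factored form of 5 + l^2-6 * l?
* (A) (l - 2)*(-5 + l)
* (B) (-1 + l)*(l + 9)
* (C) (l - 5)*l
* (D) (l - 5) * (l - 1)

We need to factor 5 + l^2-6 * l.
The factored form is (l - 5) * (l - 1).
D) (l - 5) * (l - 1)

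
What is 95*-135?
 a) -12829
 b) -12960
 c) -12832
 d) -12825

95 * -135 = -12825
d) -12825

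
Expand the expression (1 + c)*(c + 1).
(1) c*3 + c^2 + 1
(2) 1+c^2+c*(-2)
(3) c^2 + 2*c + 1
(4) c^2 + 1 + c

Expanding (1 + c)*(c + 1):
= c^2 + 2*c + 1
3) c^2 + 2*c + 1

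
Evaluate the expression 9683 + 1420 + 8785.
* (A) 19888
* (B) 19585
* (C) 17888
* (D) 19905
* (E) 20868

First: 9683 + 1420 = 11103
Then: 11103 + 8785 = 19888
A) 19888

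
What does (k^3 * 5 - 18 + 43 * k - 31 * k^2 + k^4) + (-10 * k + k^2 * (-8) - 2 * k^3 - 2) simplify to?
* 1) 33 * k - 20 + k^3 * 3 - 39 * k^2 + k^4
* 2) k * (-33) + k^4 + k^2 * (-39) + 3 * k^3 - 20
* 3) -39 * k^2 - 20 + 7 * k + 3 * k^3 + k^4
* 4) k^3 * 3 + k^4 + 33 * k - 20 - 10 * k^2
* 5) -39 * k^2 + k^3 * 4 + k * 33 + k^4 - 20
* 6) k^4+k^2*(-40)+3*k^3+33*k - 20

Adding the polynomials and combining like terms:
(k^3*5 - 18 + 43*k - 31*k^2 + k^4) + (-10*k + k^2*(-8) - 2*k^3 - 2)
= 33 * k - 20 + k^3 * 3 - 39 * k^2 + k^4
1) 33 * k - 20 + k^3 * 3 - 39 * k^2 + k^4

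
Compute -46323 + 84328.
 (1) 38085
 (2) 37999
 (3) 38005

-46323 + 84328 = 38005
3) 38005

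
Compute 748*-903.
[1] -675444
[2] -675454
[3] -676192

748 * -903 = -675444
1) -675444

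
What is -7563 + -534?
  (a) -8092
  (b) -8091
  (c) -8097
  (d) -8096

-7563 + -534 = -8097
c) -8097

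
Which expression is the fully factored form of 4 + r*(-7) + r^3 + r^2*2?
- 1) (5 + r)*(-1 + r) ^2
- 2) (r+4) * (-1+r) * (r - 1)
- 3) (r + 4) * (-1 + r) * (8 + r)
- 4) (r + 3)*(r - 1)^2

We need to factor 4 + r*(-7) + r^3 + r^2*2.
The factored form is (r+4) * (-1+r) * (r - 1).
2) (r+4) * (-1+r) * (r - 1)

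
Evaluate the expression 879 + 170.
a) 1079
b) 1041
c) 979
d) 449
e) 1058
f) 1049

879 + 170 = 1049
f) 1049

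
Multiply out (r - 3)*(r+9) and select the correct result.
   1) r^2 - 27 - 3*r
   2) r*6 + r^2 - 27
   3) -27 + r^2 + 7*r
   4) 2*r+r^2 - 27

Expanding (r - 3)*(r+9):
= r*6 + r^2 - 27
2) r*6 + r^2 - 27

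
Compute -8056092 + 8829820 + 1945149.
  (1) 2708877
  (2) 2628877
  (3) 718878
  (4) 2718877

First: -8056092 + 8829820 = 773728
Then: 773728 + 1945149 = 2718877
4) 2718877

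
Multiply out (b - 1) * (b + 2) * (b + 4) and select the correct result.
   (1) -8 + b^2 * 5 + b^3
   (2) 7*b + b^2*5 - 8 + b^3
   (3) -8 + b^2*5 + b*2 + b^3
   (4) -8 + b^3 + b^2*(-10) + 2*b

Expanding (b - 1) * (b + 2) * (b + 4):
= -8 + b^2*5 + b*2 + b^3
3) -8 + b^2*5 + b*2 + b^3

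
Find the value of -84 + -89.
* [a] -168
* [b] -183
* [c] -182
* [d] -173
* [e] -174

-84 + -89 = -173
d) -173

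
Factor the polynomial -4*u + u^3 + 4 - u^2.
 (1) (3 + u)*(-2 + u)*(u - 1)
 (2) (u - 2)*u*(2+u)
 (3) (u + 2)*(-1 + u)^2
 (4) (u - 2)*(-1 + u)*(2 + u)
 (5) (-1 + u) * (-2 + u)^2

We need to factor -4*u + u^3 + 4 - u^2.
The factored form is (u - 2)*(-1 + u)*(2 + u).
4) (u - 2)*(-1 + u)*(2 + u)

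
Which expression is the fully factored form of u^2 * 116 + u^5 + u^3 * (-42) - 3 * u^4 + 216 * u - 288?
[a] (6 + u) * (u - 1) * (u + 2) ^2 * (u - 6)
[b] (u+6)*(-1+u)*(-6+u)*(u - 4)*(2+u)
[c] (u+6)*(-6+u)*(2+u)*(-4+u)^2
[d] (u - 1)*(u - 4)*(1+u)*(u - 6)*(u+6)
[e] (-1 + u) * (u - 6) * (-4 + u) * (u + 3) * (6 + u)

We need to factor u^2 * 116 + u^5 + u^3 * (-42) - 3 * u^4 + 216 * u - 288.
The factored form is (u+6)*(-1+u)*(-6+u)*(u - 4)*(2+u).
b) (u+6)*(-1+u)*(-6+u)*(u - 4)*(2+u)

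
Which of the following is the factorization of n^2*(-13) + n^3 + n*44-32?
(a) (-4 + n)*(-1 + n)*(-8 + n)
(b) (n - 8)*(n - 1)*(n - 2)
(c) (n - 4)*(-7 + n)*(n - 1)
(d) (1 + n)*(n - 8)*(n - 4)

We need to factor n^2*(-13) + n^3 + n*44-32.
The factored form is (-4 + n)*(-1 + n)*(-8 + n).
a) (-4 + n)*(-1 + n)*(-8 + n)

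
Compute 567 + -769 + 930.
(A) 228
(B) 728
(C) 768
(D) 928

First: 567 + -769 = -202
Then: -202 + 930 = 728
B) 728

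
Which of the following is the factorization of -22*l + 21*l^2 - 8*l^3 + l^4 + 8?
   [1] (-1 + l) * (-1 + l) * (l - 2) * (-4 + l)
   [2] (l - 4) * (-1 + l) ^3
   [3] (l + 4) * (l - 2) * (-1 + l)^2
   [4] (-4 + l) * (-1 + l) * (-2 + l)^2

We need to factor -22*l + 21*l^2 - 8*l^3 + l^4 + 8.
The factored form is (-1 + l) * (-1 + l) * (l - 2) * (-4 + l).
1) (-1 + l) * (-1 + l) * (l - 2) * (-4 + l)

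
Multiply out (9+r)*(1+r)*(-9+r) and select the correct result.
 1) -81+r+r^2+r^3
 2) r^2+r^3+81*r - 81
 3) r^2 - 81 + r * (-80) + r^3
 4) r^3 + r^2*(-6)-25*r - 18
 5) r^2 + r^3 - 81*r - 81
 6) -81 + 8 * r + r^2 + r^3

Expanding (9+r)*(1+r)*(-9+r):
= r^2 + r^3 - 81*r - 81
5) r^2 + r^3 - 81*r - 81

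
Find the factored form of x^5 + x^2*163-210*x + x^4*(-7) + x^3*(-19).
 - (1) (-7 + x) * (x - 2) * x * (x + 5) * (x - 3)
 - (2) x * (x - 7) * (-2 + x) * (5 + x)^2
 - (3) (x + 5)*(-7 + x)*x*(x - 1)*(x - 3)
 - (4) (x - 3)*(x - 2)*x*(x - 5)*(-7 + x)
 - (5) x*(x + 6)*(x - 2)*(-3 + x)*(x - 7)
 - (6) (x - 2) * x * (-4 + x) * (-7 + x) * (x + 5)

We need to factor x^5 + x^2*163-210*x + x^4*(-7) + x^3*(-19).
The factored form is (-7 + x) * (x - 2) * x * (x + 5) * (x - 3).
1) (-7 + x) * (x - 2) * x * (x + 5) * (x - 3)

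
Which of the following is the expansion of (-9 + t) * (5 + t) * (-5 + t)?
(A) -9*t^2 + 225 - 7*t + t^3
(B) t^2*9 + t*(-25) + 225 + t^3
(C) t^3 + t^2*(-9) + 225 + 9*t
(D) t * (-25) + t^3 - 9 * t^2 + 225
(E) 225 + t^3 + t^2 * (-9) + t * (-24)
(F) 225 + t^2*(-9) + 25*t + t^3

Expanding (-9 + t) * (5 + t) * (-5 + t):
= t * (-25) + t^3 - 9 * t^2 + 225
D) t * (-25) + t^3 - 9 * t^2 + 225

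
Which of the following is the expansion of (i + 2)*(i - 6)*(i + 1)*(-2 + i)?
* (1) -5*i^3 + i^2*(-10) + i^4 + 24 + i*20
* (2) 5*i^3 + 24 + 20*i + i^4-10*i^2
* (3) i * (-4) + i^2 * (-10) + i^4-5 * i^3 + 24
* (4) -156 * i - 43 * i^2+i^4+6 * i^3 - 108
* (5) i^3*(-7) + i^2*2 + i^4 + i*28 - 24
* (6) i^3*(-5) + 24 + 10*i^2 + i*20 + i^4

Expanding (i + 2)*(i - 6)*(i + 1)*(-2 + i):
= -5*i^3 + i^2*(-10) + i^4 + 24 + i*20
1) -5*i^3 + i^2*(-10) + i^4 + 24 + i*20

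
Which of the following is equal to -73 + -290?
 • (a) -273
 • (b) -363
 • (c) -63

-73 + -290 = -363
b) -363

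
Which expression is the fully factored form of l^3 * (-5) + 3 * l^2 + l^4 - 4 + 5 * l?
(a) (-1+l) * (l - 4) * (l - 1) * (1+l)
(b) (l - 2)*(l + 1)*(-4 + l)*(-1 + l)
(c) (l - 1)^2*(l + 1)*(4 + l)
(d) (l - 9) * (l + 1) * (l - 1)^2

We need to factor l^3 * (-5) + 3 * l^2 + l^4 - 4 + 5 * l.
The factored form is (-1+l) * (l - 4) * (l - 1) * (1+l).
a) (-1+l) * (l - 4) * (l - 1) * (1+l)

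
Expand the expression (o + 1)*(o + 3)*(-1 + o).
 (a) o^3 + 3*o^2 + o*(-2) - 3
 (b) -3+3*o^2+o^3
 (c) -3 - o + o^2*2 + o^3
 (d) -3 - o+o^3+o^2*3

Expanding (o + 1)*(o + 3)*(-1 + o):
= -3 - o+o^3+o^2*3
d) -3 - o+o^3+o^2*3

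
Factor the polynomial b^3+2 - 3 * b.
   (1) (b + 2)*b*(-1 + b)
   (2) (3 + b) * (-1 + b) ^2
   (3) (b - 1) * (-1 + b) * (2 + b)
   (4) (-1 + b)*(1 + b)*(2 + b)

We need to factor b^3+2 - 3 * b.
The factored form is (b - 1) * (-1 + b) * (2 + b).
3) (b - 1) * (-1 + b) * (2 + b)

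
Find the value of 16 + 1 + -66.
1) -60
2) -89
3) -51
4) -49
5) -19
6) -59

First: 16 + 1 = 17
Then: 17 + -66 = -49
4) -49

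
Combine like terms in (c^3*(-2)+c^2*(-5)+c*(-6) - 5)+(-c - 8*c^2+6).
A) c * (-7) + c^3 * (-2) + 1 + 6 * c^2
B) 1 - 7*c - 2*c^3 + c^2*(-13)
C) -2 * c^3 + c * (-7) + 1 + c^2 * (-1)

Adding the polynomials and combining like terms:
(c^3*(-2) + c^2*(-5) + c*(-6) - 5) + (-c - 8*c^2 + 6)
= 1 - 7*c - 2*c^3 + c^2*(-13)
B) 1 - 7*c - 2*c^3 + c^2*(-13)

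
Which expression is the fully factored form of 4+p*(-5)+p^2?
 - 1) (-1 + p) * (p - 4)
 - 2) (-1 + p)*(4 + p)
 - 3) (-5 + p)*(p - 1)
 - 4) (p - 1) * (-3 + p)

We need to factor 4+p*(-5)+p^2.
The factored form is (-1 + p) * (p - 4).
1) (-1 + p) * (p - 4)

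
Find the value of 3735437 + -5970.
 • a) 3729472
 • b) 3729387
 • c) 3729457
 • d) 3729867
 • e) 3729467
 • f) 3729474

3735437 + -5970 = 3729467
e) 3729467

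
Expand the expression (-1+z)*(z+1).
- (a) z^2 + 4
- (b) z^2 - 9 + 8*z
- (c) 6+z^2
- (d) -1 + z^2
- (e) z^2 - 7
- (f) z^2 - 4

Expanding (-1+z)*(z+1):
= -1 + z^2
d) -1 + z^2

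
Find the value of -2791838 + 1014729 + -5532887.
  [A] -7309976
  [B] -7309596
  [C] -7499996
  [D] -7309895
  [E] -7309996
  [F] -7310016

First: -2791838 + 1014729 = -1777109
Then: -1777109 + -5532887 = -7309996
E) -7309996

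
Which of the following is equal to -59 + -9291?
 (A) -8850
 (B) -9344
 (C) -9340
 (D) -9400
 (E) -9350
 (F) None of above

-59 + -9291 = -9350
E) -9350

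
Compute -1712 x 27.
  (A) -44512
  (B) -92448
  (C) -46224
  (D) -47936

-1712 * 27 = -46224
C) -46224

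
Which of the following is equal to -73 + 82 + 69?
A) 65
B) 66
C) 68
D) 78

First: -73 + 82 = 9
Then: 9 + 69 = 78
D) 78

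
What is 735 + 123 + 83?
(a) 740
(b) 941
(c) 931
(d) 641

First: 735 + 123 = 858
Then: 858 + 83 = 941
b) 941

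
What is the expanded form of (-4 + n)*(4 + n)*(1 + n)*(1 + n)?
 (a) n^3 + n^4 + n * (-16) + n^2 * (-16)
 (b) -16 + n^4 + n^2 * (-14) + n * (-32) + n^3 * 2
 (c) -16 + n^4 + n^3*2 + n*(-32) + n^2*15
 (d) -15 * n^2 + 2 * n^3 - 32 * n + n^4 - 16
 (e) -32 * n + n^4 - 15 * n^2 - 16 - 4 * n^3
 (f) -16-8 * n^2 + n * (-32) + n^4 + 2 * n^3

Expanding (-4 + n)*(4 + n)*(1 + n)*(1 + n):
= -15 * n^2 + 2 * n^3 - 32 * n + n^4 - 16
d) -15 * n^2 + 2 * n^3 - 32 * n + n^4 - 16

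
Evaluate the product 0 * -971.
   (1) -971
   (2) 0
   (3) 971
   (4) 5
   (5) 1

0 * -971 = 0
2) 0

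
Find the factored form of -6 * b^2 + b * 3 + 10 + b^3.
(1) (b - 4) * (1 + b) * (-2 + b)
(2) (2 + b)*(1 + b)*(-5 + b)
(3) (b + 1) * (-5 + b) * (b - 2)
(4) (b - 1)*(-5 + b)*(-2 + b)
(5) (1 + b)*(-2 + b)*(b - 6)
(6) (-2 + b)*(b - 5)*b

We need to factor -6 * b^2 + b * 3 + 10 + b^3.
The factored form is (b + 1) * (-5 + b) * (b - 2).
3) (b + 1) * (-5 + b) * (b - 2)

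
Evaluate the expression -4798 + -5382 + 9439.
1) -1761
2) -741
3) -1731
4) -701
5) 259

First: -4798 + -5382 = -10180
Then: -10180 + 9439 = -741
2) -741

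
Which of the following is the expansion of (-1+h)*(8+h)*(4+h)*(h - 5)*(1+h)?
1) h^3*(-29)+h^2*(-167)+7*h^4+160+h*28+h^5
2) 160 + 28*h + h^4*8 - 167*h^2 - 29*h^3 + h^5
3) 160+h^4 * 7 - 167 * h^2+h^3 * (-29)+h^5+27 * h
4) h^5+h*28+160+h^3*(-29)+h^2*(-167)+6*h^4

Expanding (-1+h)*(8+h)*(4+h)*(h - 5)*(1+h):
= h^3*(-29)+h^2*(-167)+7*h^4+160+h*28+h^5
1) h^3*(-29)+h^2*(-167)+7*h^4+160+h*28+h^5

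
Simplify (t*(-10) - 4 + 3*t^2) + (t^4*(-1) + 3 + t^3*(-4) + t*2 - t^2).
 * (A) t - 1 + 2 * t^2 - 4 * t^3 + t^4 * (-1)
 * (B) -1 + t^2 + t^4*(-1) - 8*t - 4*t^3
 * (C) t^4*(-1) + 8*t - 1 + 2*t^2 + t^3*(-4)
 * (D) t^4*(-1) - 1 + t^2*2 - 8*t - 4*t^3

Adding the polynomials and combining like terms:
(t*(-10) - 4 + 3*t^2) + (t^4*(-1) + 3 + t^3*(-4) + t*2 - t^2)
= t^4*(-1) - 1 + t^2*2 - 8*t - 4*t^3
D) t^4*(-1) - 1 + t^2*2 - 8*t - 4*t^3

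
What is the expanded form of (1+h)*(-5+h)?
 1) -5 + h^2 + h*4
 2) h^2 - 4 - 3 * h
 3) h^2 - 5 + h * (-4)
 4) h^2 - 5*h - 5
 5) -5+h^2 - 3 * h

Expanding (1+h)*(-5+h):
= h^2 - 5 + h * (-4)
3) h^2 - 5 + h * (-4)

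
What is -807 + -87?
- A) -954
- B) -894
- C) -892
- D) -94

-807 + -87 = -894
B) -894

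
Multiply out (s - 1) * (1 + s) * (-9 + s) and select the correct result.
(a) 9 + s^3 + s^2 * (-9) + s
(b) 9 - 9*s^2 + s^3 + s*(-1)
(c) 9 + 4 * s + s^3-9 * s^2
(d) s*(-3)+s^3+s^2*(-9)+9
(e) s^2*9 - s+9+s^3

Expanding (s - 1) * (1 + s) * (-9 + s):
= 9 - 9*s^2 + s^3 + s*(-1)
b) 9 - 9*s^2 + s^3 + s*(-1)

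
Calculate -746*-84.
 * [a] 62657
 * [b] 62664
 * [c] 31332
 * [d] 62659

-746 * -84 = 62664
b) 62664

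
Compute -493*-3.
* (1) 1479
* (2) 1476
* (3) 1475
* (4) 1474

-493 * -3 = 1479
1) 1479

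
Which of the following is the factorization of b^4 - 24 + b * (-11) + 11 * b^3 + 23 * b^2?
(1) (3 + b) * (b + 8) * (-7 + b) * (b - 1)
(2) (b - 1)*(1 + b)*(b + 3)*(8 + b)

We need to factor b^4 - 24 + b * (-11) + 11 * b^3 + 23 * b^2.
The factored form is (b - 1)*(1 + b)*(b + 3)*(8 + b).
2) (b - 1)*(1 + b)*(b + 3)*(8 + b)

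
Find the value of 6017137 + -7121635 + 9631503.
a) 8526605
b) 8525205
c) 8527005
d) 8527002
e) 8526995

First: 6017137 + -7121635 = -1104498
Then: -1104498 + 9631503 = 8527005
c) 8527005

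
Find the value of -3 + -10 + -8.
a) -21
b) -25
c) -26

First: -3 + -10 = -13
Then: -13 + -8 = -21
a) -21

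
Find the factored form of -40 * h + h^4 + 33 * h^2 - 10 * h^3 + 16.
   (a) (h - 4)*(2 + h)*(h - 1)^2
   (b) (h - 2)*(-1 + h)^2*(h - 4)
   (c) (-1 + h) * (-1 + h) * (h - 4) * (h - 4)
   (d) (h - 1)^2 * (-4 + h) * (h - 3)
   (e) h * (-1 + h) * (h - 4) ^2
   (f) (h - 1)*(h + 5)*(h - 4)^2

We need to factor -40 * h + h^4 + 33 * h^2 - 10 * h^3 + 16.
The factored form is (-1 + h) * (-1 + h) * (h - 4) * (h - 4).
c) (-1 + h) * (-1 + h) * (h - 4) * (h - 4)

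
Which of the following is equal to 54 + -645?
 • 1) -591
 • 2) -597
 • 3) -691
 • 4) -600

54 + -645 = -591
1) -591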